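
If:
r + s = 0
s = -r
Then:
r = -s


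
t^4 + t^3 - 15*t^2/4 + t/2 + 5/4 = (t - 1)^2*(t + 1/2)*(t + 5/2)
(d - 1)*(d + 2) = d^2 + d - 2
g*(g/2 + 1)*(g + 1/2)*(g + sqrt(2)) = g^4/2 + sqrt(2)*g^3/2 + 5*g^3/4 + g^2/2 + 5*sqrt(2)*g^2/4 + sqrt(2)*g/2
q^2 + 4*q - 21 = (q - 3)*(q + 7)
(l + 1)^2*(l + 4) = l^3 + 6*l^2 + 9*l + 4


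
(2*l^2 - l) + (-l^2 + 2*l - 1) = l^2 + l - 1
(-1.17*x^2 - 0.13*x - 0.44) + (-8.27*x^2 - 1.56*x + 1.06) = -9.44*x^2 - 1.69*x + 0.62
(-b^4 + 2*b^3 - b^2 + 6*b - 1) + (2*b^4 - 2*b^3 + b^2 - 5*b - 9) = b^4 + b - 10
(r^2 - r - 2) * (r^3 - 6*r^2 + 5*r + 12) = r^5 - 7*r^4 + 9*r^3 + 19*r^2 - 22*r - 24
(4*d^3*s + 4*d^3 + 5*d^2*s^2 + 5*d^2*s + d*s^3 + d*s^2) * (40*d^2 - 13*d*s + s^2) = 160*d^5*s + 160*d^5 + 148*d^4*s^2 + 148*d^4*s - 21*d^3*s^3 - 21*d^3*s^2 - 8*d^2*s^4 - 8*d^2*s^3 + d*s^5 + d*s^4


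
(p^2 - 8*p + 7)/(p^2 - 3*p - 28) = (p - 1)/(p + 4)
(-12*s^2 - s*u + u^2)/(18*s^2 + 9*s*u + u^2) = (-4*s + u)/(6*s + u)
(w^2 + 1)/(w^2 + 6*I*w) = (w^2 + 1)/(w*(w + 6*I))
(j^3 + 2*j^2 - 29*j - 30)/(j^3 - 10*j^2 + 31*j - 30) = (j^2 + 7*j + 6)/(j^2 - 5*j + 6)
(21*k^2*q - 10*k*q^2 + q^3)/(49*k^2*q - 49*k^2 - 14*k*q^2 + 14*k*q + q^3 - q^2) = q*(-3*k + q)/(-7*k*q + 7*k + q^2 - q)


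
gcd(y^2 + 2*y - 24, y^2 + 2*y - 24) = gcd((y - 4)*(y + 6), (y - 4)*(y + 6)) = y^2 + 2*y - 24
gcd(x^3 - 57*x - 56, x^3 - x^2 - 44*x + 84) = x + 7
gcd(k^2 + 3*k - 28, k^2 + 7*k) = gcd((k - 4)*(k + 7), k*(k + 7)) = k + 7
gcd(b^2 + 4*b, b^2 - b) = b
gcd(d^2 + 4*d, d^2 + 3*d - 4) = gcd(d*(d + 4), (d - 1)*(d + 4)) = d + 4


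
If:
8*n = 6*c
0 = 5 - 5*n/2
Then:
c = 8/3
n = 2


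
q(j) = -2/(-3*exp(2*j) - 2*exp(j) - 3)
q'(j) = -2*(6*exp(2*j) + 2*exp(j))/(-3*exp(2*j) - 2*exp(j) - 3)^2 = (-12*exp(j) - 4)*exp(j)/(3*exp(2*j) + 2*exp(j) + 3)^2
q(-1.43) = 0.55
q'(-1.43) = -0.12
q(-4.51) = 0.66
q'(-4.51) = -0.00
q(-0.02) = 0.26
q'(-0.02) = -0.25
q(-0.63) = 0.41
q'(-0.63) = -0.23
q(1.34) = 0.04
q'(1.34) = -0.06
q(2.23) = 0.01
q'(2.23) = -0.01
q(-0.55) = 0.39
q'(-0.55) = -0.24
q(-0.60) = 0.40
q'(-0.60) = -0.23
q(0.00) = 0.25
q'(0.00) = -0.25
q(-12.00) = 0.67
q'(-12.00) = 0.00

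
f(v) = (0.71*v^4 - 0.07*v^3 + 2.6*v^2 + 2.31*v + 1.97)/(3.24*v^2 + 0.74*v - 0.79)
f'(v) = (-6.48*v - 0.74)*(0.71*v^4 - 0.07*v^3 + 2.6*v^2 + 2.31*v + 1.97)/(3.24*v^2 + 0.74*v - 0.79)^2 + (2.84*v^3 - 0.21*v^2 + 5.2*v + 2.31)/(3.24*v^2 + 0.74*v - 0.79) = (4.6008*v^5 + 1.3494*v^4 - 2.3472*v^3 - 5.3945*v^2 - 16.8736*v - 3.2827)/(10.4976*v^4 + 4.7952*v^3 - 4.5716*v^2 - 1.1692*v + 0.6241)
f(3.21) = 3.12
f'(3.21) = 1.24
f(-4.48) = 5.52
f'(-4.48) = -2.04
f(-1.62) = 1.57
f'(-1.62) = -0.52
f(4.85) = 5.81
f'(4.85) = 2.02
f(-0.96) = 1.89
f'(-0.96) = 3.36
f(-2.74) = 2.63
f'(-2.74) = -1.26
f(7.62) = 13.13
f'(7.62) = 3.26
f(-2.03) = 1.87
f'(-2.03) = -0.88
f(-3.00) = 2.98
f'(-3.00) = -1.38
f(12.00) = 31.61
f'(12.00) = 5.18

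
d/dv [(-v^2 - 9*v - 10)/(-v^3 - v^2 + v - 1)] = (-v^4 - 18*v^3 - 40*v^2 - 18*v + 19)/(v^6 + 2*v^5 - v^4 + 3*v^2 - 2*v + 1)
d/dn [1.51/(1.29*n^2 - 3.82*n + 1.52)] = (5.7682 - 3.8958*n)/(1.29*n^2 - 3.82*n + 1.52)^2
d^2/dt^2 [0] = 0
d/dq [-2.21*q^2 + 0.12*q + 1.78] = 0.12 - 4.42*q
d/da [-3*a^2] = -6*a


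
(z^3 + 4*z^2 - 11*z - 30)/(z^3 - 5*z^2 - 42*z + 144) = (z^2 + 7*z + 10)/(z^2 - 2*z - 48)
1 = 1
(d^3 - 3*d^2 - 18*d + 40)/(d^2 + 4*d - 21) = (d^3 - 3*d^2 - 18*d + 40)/(d^2 + 4*d - 21)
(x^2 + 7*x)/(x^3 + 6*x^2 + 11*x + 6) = x*(x + 7)/(x^3 + 6*x^2 + 11*x + 6)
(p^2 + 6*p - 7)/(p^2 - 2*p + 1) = (p + 7)/(p - 1)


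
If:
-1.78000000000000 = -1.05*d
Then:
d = 1.70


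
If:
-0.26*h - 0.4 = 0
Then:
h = -1.54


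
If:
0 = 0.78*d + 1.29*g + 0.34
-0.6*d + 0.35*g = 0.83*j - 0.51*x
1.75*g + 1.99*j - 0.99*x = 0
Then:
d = 0.0774847037755559*x - 0.227161368949908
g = -0.0468512162363826*x - 0.12621250559618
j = 0.538688255484256*x + 0.110990896881063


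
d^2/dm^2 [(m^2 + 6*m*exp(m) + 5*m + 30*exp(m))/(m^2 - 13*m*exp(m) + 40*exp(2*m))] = (((m^2 + 6*m*exp(m) + 5*m + 30*exp(m))*(13*m*exp(m) - 160*exp(2*m) + 26*exp(m) - 2) + 2*(6*m*exp(m) + 2*m + 36*exp(m) + 5)*(13*m*exp(m) - 2*m - 80*exp(2*m) + 13*exp(m)))*(m^2 - 13*m*exp(m) + 40*exp(2*m)) + (m^2 - 13*m*exp(m) + 40*exp(2*m))^2*(6*m*exp(m) + 42*exp(m) + 2) + (2*m^2 + 12*m*exp(m) + 10*m + 60*exp(m))*(13*m*exp(m) - 2*m - 80*exp(2*m) + 13*exp(m))^2)/(m^2 - 13*m*exp(m) + 40*exp(2*m))^3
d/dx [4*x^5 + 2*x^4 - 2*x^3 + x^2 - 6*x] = 20*x^4 + 8*x^3 - 6*x^2 + 2*x - 6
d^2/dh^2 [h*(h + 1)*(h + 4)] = 6*h + 10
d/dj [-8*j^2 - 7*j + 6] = -16*j - 7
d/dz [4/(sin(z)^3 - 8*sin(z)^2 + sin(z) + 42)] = 4*(-3*sin(z)^2 + 16*sin(z) - 1)*cos(z)/(sin(z)^3 - 8*sin(z)^2 + sin(z) + 42)^2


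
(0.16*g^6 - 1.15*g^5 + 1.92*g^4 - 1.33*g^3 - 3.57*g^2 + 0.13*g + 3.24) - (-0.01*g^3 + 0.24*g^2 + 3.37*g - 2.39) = 0.16*g^6 - 1.15*g^5 + 1.92*g^4 - 1.32*g^3 - 3.81*g^2 - 3.24*g + 5.63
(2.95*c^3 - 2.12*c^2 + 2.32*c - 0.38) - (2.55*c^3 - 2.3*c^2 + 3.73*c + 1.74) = 0.4*c^3 + 0.18*c^2 - 1.41*c - 2.12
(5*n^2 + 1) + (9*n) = 5*n^2 + 9*n + 1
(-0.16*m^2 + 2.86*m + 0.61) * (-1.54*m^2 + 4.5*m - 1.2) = 0.2464*m^4 - 5.1244*m^3 + 12.1226*m^2 - 0.687*m - 0.732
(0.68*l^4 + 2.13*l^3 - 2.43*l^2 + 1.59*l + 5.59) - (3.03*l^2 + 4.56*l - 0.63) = 0.68*l^4 + 2.13*l^3 - 5.46*l^2 - 2.97*l + 6.22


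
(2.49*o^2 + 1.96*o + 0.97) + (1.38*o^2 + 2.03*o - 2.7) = 3.87*o^2 + 3.99*o - 1.73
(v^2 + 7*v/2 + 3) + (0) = v^2 + 7*v/2 + 3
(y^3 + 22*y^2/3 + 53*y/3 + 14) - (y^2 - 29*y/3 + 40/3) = y^3 + 19*y^2/3 + 82*y/3 + 2/3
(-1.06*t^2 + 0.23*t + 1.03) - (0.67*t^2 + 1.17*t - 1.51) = -1.73*t^2 - 0.94*t + 2.54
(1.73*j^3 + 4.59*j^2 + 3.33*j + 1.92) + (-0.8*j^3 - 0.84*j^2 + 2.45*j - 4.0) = 0.93*j^3 + 3.75*j^2 + 5.78*j - 2.08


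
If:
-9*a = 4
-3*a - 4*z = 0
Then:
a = -4/9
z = 1/3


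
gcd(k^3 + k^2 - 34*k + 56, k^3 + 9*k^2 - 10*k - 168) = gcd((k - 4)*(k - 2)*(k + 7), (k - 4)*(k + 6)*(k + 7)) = k^2 + 3*k - 28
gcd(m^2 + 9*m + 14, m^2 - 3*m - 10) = m + 2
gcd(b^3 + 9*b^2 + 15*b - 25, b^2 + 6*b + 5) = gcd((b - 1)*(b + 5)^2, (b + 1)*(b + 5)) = b + 5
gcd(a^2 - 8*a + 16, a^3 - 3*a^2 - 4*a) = a - 4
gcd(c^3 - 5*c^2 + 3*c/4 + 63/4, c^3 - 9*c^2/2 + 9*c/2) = c - 3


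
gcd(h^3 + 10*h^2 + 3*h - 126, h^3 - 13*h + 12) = h - 3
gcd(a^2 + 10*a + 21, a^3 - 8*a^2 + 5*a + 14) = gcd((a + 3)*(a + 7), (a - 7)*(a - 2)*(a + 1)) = 1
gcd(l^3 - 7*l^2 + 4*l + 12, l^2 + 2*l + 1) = l + 1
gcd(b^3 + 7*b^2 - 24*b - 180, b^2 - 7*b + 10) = b - 5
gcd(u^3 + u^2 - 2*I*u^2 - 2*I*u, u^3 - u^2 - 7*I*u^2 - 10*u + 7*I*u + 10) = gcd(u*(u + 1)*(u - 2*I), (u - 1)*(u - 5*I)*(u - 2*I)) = u - 2*I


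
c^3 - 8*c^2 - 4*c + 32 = (c - 8)*(c - 2)*(c + 2)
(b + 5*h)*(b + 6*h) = b^2 + 11*b*h + 30*h^2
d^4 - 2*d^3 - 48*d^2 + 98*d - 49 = (d - 7)*(d - 1)^2*(d + 7)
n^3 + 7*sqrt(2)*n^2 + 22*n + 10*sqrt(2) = (n + sqrt(2))^2*(n + 5*sqrt(2))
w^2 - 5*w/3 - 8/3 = (w - 8/3)*(w + 1)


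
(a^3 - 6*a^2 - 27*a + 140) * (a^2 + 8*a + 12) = a^5 + 2*a^4 - 63*a^3 - 148*a^2 + 796*a + 1680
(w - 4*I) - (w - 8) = 8 - 4*I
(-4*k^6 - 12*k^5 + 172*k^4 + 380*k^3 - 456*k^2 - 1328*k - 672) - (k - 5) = -4*k^6 - 12*k^5 + 172*k^4 + 380*k^3 - 456*k^2 - 1329*k - 667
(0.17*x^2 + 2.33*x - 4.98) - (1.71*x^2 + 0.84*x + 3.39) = -1.54*x^2 + 1.49*x - 8.37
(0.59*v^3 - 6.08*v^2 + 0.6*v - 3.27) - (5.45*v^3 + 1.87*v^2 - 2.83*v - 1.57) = -4.86*v^3 - 7.95*v^2 + 3.43*v - 1.7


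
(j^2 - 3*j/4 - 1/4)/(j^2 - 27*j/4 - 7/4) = (j - 1)/(j - 7)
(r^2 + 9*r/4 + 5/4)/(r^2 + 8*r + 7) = (r + 5/4)/(r + 7)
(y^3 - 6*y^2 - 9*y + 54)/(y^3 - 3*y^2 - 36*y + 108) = (y + 3)/(y + 6)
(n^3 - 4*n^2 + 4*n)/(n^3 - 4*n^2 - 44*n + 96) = n*(n - 2)/(n^2 - 2*n - 48)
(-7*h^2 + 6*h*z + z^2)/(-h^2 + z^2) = (7*h + z)/(h + z)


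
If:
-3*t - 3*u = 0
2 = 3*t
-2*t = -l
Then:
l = 4/3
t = 2/3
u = -2/3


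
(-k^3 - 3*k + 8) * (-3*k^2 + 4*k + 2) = 3*k^5 - 4*k^4 + 7*k^3 - 36*k^2 + 26*k + 16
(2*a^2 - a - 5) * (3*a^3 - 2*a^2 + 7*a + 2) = 6*a^5 - 7*a^4 + a^3 + 7*a^2 - 37*a - 10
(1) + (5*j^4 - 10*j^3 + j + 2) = 5*j^4 - 10*j^3 + j + 3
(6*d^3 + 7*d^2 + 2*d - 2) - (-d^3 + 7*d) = 7*d^3 + 7*d^2 - 5*d - 2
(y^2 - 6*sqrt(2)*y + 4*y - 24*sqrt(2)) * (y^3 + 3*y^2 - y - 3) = y^5 - 6*sqrt(2)*y^4 + 7*y^4 - 42*sqrt(2)*y^3 + 11*y^3 - 66*sqrt(2)*y^2 - 7*y^2 - 12*y + 42*sqrt(2)*y + 72*sqrt(2)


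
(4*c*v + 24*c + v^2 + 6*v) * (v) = 4*c*v^2 + 24*c*v + v^3 + 6*v^2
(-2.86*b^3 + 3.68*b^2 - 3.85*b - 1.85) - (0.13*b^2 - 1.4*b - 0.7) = -2.86*b^3 + 3.55*b^2 - 2.45*b - 1.15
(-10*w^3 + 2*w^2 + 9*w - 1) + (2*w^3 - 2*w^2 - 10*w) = -8*w^3 - w - 1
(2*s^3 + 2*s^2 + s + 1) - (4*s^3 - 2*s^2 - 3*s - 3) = -2*s^3 + 4*s^2 + 4*s + 4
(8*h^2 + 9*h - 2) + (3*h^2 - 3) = 11*h^2 + 9*h - 5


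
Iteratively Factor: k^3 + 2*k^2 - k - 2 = (k + 2)*(k^2 - 1) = (k - 1)*(k + 2)*(k + 1)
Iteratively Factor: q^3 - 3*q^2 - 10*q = (q)*(q^2 - 3*q - 10) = q*(q + 2)*(q - 5)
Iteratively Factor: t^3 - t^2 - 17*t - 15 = (t + 3)*(t^2 - 4*t - 5) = (t + 1)*(t + 3)*(t - 5)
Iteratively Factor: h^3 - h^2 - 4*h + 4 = (h - 2)*(h^2 + h - 2) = (h - 2)*(h - 1)*(h + 2)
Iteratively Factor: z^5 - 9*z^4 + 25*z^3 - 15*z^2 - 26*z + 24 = (z + 1)*(z^4 - 10*z^3 + 35*z^2 - 50*z + 24) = (z - 2)*(z + 1)*(z^3 - 8*z^2 + 19*z - 12) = (z - 4)*(z - 2)*(z + 1)*(z^2 - 4*z + 3) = (z - 4)*(z - 2)*(z - 1)*(z + 1)*(z - 3)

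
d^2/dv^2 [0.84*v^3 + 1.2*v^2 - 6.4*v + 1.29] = 5.04*v + 2.4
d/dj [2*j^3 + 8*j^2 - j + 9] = 6*j^2 + 16*j - 1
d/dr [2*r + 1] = 2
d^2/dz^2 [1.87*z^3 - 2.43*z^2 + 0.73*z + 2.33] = 11.22*z - 4.86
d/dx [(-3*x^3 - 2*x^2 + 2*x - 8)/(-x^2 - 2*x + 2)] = 3*(x^4 + 4*x^3 - 4*x^2 - 8*x - 4)/(x^4 + 4*x^3 - 8*x + 4)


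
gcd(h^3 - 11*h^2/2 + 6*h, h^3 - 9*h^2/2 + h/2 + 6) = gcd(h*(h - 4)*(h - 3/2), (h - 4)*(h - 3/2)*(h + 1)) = h^2 - 11*h/2 + 6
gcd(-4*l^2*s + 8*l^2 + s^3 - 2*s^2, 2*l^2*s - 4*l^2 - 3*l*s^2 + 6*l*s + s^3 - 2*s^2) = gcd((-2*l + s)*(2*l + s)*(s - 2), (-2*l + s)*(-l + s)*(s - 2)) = -2*l*s + 4*l + s^2 - 2*s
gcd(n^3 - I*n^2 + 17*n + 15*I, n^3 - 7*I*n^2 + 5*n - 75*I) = n^2 - 2*I*n + 15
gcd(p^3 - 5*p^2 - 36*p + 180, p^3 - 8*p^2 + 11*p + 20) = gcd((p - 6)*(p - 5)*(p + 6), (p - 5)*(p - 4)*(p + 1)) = p - 5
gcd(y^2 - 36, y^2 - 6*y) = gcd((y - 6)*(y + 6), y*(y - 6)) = y - 6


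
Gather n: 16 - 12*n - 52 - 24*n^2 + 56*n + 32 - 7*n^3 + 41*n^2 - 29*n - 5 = -7*n^3 + 17*n^2 + 15*n - 9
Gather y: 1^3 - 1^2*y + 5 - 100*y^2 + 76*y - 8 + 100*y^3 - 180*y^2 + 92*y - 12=100*y^3 - 280*y^2 + 167*y - 14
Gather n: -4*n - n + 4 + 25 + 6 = 35 - 5*n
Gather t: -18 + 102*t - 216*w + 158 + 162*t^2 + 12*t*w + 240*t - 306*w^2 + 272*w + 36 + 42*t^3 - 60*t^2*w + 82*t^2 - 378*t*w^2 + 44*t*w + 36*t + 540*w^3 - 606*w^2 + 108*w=42*t^3 + t^2*(244 - 60*w) + t*(-378*w^2 + 56*w + 378) + 540*w^3 - 912*w^2 + 164*w + 176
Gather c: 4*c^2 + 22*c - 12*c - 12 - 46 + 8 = 4*c^2 + 10*c - 50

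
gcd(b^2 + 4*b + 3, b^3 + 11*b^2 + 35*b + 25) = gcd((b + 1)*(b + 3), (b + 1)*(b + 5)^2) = b + 1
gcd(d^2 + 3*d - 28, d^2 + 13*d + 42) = d + 7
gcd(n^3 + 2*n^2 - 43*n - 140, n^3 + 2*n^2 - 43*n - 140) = n^3 + 2*n^2 - 43*n - 140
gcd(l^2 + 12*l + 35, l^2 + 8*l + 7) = l + 7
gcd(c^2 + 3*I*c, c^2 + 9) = c + 3*I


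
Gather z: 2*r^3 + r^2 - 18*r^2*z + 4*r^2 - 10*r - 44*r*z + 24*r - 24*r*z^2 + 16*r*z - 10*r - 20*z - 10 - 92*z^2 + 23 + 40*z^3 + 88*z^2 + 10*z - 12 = 2*r^3 + 5*r^2 + 4*r + 40*z^3 + z^2*(-24*r - 4) + z*(-18*r^2 - 28*r - 10) + 1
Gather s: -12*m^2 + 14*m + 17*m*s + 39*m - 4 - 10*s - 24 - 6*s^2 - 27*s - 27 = -12*m^2 + 53*m - 6*s^2 + s*(17*m - 37) - 55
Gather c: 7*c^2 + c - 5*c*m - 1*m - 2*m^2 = 7*c^2 + c*(1 - 5*m) - 2*m^2 - m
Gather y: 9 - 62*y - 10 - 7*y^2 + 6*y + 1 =-7*y^2 - 56*y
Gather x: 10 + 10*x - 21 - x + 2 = 9*x - 9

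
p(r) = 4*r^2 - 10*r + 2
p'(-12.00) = -106.00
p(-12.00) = 698.00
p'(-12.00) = -106.00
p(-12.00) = 698.00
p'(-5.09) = -50.72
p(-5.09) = 156.53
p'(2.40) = 9.20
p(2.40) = 1.04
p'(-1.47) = -21.76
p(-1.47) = 25.34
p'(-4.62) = -46.96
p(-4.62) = 133.58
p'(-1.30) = -20.40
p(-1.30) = 21.76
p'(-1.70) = -23.60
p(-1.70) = 30.56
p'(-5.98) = -57.84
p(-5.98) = 204.84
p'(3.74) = 19.92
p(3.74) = 20.55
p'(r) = 8*r - 10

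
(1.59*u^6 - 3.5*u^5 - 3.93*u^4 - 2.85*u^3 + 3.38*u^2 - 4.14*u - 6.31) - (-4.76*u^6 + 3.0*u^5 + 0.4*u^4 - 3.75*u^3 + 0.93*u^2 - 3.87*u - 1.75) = 6.35*u^6 - 6.5*u^5 - 4.33*u^4 + 0.9*u^3 + 2.45*u^2 - 0.27*u - 4.56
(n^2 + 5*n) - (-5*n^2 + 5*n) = 6*n^2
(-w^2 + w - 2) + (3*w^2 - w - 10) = 2*w^2 - 12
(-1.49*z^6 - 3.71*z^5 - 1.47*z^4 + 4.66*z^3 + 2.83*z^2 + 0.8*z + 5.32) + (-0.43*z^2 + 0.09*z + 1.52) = -1.49*z^6 - 3.71*z^5 - 1.47*z^4 + 4.66*z^3 + 2.4*z^2 + 0.89*z + 6.84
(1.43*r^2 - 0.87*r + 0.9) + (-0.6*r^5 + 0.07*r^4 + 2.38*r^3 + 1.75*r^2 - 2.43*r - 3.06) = -0.6*r^5 + 0.07*r^4 + 2.38*r^3 + 3.18*r^2 - 3.3*r - 2.16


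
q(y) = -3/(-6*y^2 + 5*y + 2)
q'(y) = -3*(12*y - 5)/(-6*y^2 + 5*y + 2)^2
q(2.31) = 0.16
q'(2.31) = -0.20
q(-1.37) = 0.19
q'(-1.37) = 0.25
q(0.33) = -1.00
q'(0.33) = 0.35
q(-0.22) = -4.92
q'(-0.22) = 61.68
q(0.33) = -1.00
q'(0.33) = 0.35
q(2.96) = 0.08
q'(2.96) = -0.07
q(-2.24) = 0.08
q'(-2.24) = 0.06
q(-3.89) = 0.03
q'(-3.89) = 0.01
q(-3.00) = 0.04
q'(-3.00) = 0.03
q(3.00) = 0.08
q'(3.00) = -0.07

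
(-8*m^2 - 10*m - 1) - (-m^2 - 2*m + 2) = -7*m^2 - 8*m - 3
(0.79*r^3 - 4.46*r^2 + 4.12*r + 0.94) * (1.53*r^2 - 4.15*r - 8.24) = 1.2087*r^5 - 10.1023*r^4 + 18.303*r^3 + 21.0906*r^2 - 37.8498*r - 7.7456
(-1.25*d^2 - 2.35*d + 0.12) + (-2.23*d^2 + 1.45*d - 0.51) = -3.48*d^2 - 0.9*d - 0.39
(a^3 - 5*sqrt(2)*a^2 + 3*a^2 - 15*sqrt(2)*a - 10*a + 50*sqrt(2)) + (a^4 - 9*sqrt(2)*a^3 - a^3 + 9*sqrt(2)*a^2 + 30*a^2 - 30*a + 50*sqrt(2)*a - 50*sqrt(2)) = a^4 - 9*sqrt(2)*a^3 + 4*sqrt(2)*a^2 + 33*a^2 - 40*a + 35*sqrt(2)*a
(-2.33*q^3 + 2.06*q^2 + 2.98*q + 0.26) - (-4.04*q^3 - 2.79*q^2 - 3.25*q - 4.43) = 1.71*q^3 + 4.85*q^2 + 6.23*q + 4.69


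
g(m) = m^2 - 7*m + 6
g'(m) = 2*m - 7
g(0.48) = 2.87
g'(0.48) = -6.04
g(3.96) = -6.04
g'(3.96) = 0.92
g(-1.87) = 22.59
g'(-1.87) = -10.74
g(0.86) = 0.72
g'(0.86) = -5.28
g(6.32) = 1.70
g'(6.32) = 5.64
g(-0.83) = 12.50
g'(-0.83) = -8.66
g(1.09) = -0.44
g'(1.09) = -4.82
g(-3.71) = 45.73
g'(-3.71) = -14.42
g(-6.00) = 84.00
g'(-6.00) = -19.00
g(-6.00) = 84.00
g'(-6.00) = -19.00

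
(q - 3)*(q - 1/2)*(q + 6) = q^3 + 5*q^2/2 - 39*q/2 + 9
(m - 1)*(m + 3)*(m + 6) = m^3 + 8*m^2 + 9*m - 18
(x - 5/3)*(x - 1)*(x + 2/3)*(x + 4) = x^4 + 2*x^3 - 73*x^2/9 + 2*x/3 + 40/9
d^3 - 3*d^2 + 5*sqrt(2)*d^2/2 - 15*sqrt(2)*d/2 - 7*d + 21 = (d - 3)*(d - sqrt(2))*(d + 7*sqrt(2)/2)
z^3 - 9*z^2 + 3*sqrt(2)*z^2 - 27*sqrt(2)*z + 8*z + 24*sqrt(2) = (z - 8)*(z - 1)*(z + 3*sqrt(2))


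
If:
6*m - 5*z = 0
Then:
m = 5*z/6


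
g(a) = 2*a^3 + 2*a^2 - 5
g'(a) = 6*a^2 + 4*a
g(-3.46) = -63.90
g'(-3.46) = 57.99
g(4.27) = 187.17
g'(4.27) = 126.48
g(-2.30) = -18.75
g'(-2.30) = 22.54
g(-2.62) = -27.24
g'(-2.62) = 30.71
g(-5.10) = -218.28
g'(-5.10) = 135.66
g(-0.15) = -4.96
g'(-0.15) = -0.46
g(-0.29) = -4.88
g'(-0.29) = -0.66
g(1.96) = 17.74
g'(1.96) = 30.89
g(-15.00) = -6305.00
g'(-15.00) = 1290.00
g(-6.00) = -365.00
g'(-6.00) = 192.00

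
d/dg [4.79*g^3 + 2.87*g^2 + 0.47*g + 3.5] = 14.37*g^2 + 5.74*g + 0.47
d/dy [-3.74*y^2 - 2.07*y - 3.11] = -7.48*y - 2.07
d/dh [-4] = 0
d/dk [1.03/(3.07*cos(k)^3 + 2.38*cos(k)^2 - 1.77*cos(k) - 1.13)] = (9.4863*cos(k)^2 + 4.9028*cos(k) - 1.8231)*sin(k)/(3.07*cos(k)^3 + 2.38*cos(k)^2 - 1.77*cos(k) - 1.13)^2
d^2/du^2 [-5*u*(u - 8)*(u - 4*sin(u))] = -20*u^2*sin(u) + 160*u*sin(u) + 80*u*cos(u) - 30*u + 40*sin(u) - 320*cos(u) + 80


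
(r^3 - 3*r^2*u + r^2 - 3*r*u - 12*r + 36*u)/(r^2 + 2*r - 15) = (r^2 - 3*r*u + 4*r - 12*u)/(r + 5)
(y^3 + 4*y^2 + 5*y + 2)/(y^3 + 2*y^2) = 1 + 2/y + y^(-2)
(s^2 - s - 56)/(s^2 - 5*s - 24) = (s + 7)/(s + 3)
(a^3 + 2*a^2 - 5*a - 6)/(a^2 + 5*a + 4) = (a^2 + a - 6)/(a + 4)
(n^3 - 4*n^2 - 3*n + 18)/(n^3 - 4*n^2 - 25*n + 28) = (n^3 - 4*n^2 - 3*n + 18)/(n^3 - 4*n^2 - 25*n + 28)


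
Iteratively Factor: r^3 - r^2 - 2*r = (r + 1)*(r^2 - 2*r) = r*(r + 1)*(r - 2)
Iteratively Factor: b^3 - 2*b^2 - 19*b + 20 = (b + 4)*(b^2 - 6*b + 5) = (b - 1)*(b + 4)*(b - 5)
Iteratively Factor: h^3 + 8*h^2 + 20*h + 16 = (h + 4)*(h^2 + 4*h + 4) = (h + 2)*(h + 4)*(h + 2)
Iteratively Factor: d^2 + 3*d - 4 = (d - 1)*(d + 4)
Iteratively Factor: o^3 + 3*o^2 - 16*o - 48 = (o + 3)*(o^2 - 16) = (o - 4)*(o + 3)*(o + 4)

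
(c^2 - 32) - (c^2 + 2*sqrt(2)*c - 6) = -2*sqrt(2)*c - 26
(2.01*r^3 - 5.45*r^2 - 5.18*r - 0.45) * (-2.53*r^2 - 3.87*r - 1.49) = -5.0853*r^5 + 6.0098*r^4 + 31.202*r^3 + 29.3056*r^2 + 9.4597*r + 0.6705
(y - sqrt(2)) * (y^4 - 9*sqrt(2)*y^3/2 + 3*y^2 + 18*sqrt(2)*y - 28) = y^5 - 11*sqrt(2)*y^4/2 + 12*y^3 + 15*sqrt(2)*y^2 - 64*y + 28*sqrt(2)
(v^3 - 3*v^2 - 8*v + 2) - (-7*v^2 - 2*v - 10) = v^3 + 4*v^2 - 6*v + 12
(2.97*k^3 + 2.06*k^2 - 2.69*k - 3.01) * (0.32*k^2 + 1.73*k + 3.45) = 0.9504*k^5 + 5.7973*k^4 + 12.9495*k^3 + 1.4901*k^2 - 14.4878*k - 10.3845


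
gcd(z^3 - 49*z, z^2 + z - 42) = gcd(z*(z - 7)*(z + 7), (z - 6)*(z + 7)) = z + 7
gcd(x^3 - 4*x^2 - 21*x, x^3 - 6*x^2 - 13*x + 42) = x^2 - 4*x - 21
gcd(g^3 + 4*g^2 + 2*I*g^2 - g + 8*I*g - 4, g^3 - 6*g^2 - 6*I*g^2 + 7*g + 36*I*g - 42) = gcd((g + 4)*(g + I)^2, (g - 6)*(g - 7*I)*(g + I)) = g + I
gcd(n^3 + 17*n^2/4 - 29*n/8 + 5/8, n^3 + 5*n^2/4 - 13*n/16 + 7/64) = n - 1/4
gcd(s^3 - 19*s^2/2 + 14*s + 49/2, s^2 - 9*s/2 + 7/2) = s - 7/2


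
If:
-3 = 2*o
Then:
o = -3/2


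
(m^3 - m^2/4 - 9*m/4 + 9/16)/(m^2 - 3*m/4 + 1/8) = (4*m^2 - 9)/(2*(2*m - 1))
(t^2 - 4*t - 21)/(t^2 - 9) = (t - 7)/(t - 3)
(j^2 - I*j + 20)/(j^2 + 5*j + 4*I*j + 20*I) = (j - 5*I)/(j + 5)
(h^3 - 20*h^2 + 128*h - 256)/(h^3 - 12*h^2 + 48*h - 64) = (h^2 - 16*h + 64)/(h^2 - 8*h + 16)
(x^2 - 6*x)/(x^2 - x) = (x - 6)/(x - 1)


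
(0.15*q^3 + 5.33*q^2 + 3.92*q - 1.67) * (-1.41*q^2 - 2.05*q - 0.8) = -0.2115*q^5 - 7.8228*q^4 - 16.5737*q^3 - 9.9453*q^2 + 0.2875*q + 1.336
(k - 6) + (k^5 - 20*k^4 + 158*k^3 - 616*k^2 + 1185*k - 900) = k^5 - 20*k^4 + 158*k^3 - 616*k^2 + 1186*k - 906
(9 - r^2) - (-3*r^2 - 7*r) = 2*r^2 + 7*r + 9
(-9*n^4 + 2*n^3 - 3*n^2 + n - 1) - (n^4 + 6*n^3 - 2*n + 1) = -10*n^4 - 4*n^3 - 3*n^2 + 3*n - 2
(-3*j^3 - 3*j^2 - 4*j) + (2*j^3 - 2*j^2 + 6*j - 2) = -j^3 - 5*j^2 + 2*j - 2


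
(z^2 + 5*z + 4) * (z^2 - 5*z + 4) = z^4 - 17*z^2 + 16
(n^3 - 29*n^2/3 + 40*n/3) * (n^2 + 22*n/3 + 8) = n^5 - 7*n^4/3 - 446*n^3/9 + 184*n^2/9 + 320*n/3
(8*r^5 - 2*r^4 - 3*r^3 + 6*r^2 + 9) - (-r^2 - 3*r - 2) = 8*r^5 - 2*r^4 - 3*r^3 + 7*r^2 + 3*r + 11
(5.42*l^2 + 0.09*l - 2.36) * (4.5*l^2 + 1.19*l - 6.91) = 24.39*l^4 + 6.8548*l^3 - 47.9651*l^2 - 3.4303*l + 16.3076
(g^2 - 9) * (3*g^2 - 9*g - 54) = 3*g^4 - 9*g^3 - 81*g^2 + 81*g + 486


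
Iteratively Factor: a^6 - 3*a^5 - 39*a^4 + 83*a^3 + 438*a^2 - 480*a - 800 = (a - 5)*(a^5 + 2*a^4 - 29*a^3 - 62*a^2 + 128*a + 160) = (a - 5)*(a + 4)*(a^4 - 2*a^3 - 21*a^2 + 22*a + 40) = (a - 5)*(a + 4)^2*(a^3 - 6*a^2 + 3*a + 10) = (a - 5)*(a + 1)*(a + 4)^2*(a^2 - 7*a + 10) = (a - 5)*(a - 2)*(a + 1)*(a + 4)^2*(a - 5)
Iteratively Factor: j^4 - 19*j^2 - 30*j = (j - 5)*(j^3 + 5*j^2 + 6*j) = j*(j - 5)*(j^2 + 5*j + 6) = j*(j - 5)*(j + 2)*(j + 3)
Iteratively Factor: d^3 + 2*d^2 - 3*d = (d + 3)*(d^2 - d) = d*(d + 3)*(d - 1)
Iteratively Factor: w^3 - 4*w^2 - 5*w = (w - 5)*(w^2 + w) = (w - 5)*(w + 1)*(w)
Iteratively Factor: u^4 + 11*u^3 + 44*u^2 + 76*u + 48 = (u + 2)*(u^3 + 9*u^2 + 26*u + 24) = (u + 2)*(u + 4)*(u^2 + 5*u + 6) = (u + 2)*(u + 3)*(u + 4)*(u + 2)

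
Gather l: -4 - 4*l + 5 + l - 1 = -3*l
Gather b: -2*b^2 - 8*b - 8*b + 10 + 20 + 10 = -2*b^2 - 16*b + 40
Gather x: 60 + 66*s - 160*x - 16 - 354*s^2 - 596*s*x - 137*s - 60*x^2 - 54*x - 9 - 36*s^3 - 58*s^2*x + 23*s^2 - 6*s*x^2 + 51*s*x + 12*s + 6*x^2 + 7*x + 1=-36*s^3 - 331*s^2 - 59*s + x^2*(-6*s - 54) + x*(-58*s^2 - 545*s - 207) + 36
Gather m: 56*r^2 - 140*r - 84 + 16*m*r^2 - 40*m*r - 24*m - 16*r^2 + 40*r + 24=m*(16*r^2 - 40*r - 24) + 40*r^2 - 100*r - 60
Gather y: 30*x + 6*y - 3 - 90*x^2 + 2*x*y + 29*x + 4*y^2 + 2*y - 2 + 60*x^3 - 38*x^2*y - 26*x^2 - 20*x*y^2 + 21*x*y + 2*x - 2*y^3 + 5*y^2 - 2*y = 60*x^3 - 116*x^2 + 61*x - 2*y^3 + y^2*(9 - 20*x) + y*(-38*x^2 + 23*x + 6) - 5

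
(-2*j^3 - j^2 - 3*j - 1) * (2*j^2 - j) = -4*j^5 - 5*j^3 + j^2 + j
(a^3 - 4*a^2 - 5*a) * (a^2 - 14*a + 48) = a^5 - 18*a^4 + 99*a^3 - 122*a^2 - 240*a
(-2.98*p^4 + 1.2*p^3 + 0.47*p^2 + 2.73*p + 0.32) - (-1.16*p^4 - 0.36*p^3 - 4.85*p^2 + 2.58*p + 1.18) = -1.82*p^4 + 1.56*p^3 + 5.32*p^2 + 0.15*p - 0.86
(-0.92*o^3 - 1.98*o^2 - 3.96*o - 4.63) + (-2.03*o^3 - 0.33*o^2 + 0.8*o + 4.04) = -2.95*o^3 - 2.31*o^2 - 3.16*o - 0.59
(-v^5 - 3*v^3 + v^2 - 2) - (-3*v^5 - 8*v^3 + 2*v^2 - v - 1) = 2*v^5 + 5*v^3 - v^2 + v - 1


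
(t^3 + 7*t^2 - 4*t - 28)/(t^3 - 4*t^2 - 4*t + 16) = (t + 7)/(t - 4)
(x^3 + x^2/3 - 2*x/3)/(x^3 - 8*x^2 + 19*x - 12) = x*(3*x^2 + x - 2)/(3*(x^3 - 8*x^2 + 19*x - 12))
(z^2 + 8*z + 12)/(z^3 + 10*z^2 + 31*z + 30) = (z + 6)/(z^2 + 8*z + 15)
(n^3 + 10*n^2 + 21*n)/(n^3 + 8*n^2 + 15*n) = (n + 7)/(n + 5)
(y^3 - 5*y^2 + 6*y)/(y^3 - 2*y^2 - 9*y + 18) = y/(y + 3)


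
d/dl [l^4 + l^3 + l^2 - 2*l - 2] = 4*l^3 + 3*l^2 + 2*l - 2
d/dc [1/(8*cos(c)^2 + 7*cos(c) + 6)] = (16*cos(c) + 7)*sin(c)/(8*cos(c)^2 + 7*cos(c) + 6)^2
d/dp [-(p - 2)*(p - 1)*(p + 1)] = -3*p^2 + 4*p + 1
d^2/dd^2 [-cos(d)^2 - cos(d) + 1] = cos(d) + 2*cos(2*d)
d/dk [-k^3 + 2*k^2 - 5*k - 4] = -3*k^2 + 4*k - 5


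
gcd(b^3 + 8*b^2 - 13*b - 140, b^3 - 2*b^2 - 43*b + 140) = b^2 + 3*b - 28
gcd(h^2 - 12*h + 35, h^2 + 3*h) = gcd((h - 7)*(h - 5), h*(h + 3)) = 1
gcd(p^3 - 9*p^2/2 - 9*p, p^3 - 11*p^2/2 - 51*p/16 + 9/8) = p - 6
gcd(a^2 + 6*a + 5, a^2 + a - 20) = a + 5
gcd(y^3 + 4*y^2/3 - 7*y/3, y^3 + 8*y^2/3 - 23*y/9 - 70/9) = y + 7/3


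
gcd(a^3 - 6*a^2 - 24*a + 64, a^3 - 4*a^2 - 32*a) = a^2 - 4*a - 32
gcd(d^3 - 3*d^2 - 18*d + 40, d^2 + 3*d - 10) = d - 2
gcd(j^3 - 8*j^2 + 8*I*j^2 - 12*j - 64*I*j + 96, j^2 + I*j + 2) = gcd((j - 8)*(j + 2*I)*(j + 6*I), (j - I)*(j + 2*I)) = j + 2*I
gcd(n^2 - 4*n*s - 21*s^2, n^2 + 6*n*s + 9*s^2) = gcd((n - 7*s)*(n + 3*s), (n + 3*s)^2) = n + 3*s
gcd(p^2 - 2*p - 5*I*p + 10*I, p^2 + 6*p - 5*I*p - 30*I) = p - 5*I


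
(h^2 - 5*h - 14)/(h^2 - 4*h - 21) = (h + 2)/(h + 3)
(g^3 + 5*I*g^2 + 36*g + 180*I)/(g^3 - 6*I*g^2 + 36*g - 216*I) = (g + 5*I)/(g - 6*I)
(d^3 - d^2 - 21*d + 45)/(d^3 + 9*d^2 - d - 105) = (d - 3)/(d + 7)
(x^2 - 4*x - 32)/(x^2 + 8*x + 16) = (x - 8)/(x + 4)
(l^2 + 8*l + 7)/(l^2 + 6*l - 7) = (l + 1)/(l - 1)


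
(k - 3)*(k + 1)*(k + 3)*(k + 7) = k^4 + 8*k^3 - 2*k^2 - 72*k - 63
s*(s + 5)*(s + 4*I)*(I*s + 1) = I*s^4 - 3*s^3 + 5*I*s^3 - 15*s^2 + 4*I*s^2 + 20*I*s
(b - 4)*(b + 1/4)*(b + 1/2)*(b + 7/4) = b^4 - 3*b^3/2 - 137*b^2/16 - 177*b/32 - 7/8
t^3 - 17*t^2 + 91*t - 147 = (t - 7)^2*(t - 3)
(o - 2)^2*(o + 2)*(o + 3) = o^4 + o^3 - 10*o^2 - 4*o + 24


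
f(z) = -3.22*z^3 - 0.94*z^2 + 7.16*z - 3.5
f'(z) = -9.66*z^2 - 1.88*z + 7.16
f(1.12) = -1.18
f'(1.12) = -7.06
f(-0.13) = -4.44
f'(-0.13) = 7.24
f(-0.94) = -8.39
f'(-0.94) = 0.39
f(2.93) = -71.59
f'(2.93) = -81.28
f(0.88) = -0.12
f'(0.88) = -1.98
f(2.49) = -41.21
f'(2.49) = -57.41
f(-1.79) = -0.86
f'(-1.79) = -20.43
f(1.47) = -5.23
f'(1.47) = -16.48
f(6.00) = -689.90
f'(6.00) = -351.88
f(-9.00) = 2203.30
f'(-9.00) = -758.38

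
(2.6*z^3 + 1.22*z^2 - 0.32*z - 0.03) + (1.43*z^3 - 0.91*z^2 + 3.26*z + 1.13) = 4.03*z^3 + 0.31*z^2 + 2.94*z + 1.1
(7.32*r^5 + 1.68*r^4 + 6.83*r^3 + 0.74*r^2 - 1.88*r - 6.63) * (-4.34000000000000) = -31.7688*r^5 - 7.2912*r^4 - 29.6422*r^3 - 3.2116*r^2 + 8.1592*r + 28.7742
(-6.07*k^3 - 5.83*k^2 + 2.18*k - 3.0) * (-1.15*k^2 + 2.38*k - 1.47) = 6.9805*k^5 - 7.7421*k^4 - 7.4595*k^3 + 17.2085*k^2 - 10.3446*k + 4.41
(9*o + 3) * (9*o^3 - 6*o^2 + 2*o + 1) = 81*o^4 - 27*o^3 + 15*o + 3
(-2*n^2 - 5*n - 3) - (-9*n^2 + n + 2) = 7*n^2 - 6*n - 5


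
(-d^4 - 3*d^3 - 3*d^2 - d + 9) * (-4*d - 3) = 4*d^5 + 15*d^4 + 21*d^3 + 13*d^2 - 33*d - 27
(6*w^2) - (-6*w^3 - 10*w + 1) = 6*w^3 + 6*w^2 + 10*w - 1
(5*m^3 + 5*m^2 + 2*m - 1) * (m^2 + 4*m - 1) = 5*m^5 + 25*m^4 + 17*m^3 + 2*m^2 - 6*m + 1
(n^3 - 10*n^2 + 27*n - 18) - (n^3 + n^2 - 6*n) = -11*n^2 + 33*n - 18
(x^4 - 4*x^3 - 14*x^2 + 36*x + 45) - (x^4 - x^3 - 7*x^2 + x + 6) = -3*x^3 - 7*x^2 + 35*x + 39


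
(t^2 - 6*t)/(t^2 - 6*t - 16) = t*(6 - t)/(-t^2 + 6*t + 16)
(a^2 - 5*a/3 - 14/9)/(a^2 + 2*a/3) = (a - 7/3)/a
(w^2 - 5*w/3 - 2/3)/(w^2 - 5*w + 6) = (w + 1/3)/(w - 3)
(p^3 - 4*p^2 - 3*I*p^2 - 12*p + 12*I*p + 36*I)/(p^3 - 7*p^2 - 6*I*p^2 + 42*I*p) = (p^3 - p^2*(4 + 3*I) + 12*p*(-1 + I) + 36*I)/(p*(p^2 - p*(7 + 6*I) + 42*I))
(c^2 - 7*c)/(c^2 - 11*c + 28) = c/(c - 4)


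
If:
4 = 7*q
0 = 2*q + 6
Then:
No Solution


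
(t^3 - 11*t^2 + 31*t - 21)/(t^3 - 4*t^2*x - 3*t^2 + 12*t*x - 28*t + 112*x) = (-t^2 + 4*t - 3)/(-t^2 + 4*t*x - 4*t + 16*x)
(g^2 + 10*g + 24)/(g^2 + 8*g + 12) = (g + 4)/(g + 2)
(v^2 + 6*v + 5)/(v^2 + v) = (v + 5)/v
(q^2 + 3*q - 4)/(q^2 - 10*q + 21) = (q^2 + 3*q - 4)/(q^2 - 10*q + 21)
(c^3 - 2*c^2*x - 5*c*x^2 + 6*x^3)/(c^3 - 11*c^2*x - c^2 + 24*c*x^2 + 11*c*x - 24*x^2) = (-c^2 - c*x + 2*x^2)/(-c^2 + 8*c*x + c - 8*x)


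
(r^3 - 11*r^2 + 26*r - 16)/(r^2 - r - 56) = (r^2 - 3*r + 2)/(r + 7)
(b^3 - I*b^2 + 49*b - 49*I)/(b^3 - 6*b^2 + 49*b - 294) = (b - I)/(b - 6)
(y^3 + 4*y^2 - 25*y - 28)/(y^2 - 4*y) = y + 8 + 7/y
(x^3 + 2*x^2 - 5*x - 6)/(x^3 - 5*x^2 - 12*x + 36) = (x + 1)/(x - 6)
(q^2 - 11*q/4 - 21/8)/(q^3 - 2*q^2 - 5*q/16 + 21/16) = 2*(2*q - 7)/(4*q^2 - 11*q + 7)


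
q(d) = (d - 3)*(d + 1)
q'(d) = 2*d - 2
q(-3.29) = 14.40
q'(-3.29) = -8.58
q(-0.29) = -2.34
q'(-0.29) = -2.58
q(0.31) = -3.52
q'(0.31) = -1.38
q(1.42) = -3.82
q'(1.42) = 0.84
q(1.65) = -3.58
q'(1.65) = 1.30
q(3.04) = 0.16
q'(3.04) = 4.08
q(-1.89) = 4.35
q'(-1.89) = -5.78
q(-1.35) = 1.52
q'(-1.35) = -4.70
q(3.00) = 0.00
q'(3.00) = 4.00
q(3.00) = 0.00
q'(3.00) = 4.00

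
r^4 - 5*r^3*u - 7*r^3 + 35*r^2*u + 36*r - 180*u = (r - 6)*(r - 3)*(r + 2)*(r - 5*u)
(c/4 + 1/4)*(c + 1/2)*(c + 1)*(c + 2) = c^4/4 + 9*c^3/8 + 7*c^2/4 + 9*c/8 + 1/4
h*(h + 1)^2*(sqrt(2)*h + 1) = sqrt(2)*h^4 + h^3 + 2*sqrt(2)*h^3 + sqrt(2)*h^2 + 2*h^2 + h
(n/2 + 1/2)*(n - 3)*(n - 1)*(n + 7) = n^4/2 + 2*n^3 - 11*n^2 - 2*n + 21/2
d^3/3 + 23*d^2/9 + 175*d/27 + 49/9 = (d/3 + 1)*(d + 7/3)^2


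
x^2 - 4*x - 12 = (x - 6)*(x + 2)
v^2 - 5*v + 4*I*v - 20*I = (v - 5)*(v + 4*I)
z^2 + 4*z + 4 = (z + 2)^2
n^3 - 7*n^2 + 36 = (n - 6)*(n - 3)*(n + 2)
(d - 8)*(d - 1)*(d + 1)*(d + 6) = d^4 - 2*d^3 - 49*d^2 + 2*d + 48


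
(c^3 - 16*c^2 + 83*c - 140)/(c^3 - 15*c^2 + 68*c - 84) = (c^2 - 9*c + 20)/(c^2 - 8*c + 12)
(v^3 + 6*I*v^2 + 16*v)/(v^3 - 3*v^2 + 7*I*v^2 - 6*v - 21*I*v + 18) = v*(v^2 + 6*I*v + 16)/(v^3 + v^2*(-3 + 7*I) - 3*v*(2 + 7*I) + 18)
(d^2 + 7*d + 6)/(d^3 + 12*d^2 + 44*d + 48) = (d + 1)/(d^2 + 6*d + 8)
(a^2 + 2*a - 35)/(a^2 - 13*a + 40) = (a + 7)/(a - 8)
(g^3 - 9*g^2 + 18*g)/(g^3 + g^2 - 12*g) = (g - 6)/(g + 4)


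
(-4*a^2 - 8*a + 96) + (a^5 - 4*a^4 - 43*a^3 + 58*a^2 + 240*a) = a^5 - 4*a^4 - 43*a^3 + 54*a^2 + 232*a + 96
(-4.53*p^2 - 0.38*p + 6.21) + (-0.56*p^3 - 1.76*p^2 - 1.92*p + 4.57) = -0.56*p^3 - 6.29*p^2 - 2.3*p + 10.78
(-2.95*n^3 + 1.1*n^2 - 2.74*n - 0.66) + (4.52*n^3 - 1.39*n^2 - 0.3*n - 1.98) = 1.57*n^3 - 0.29*n^2 - 3.04*n - 2.64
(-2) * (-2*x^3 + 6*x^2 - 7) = 4*x^3 - 12*x^2 + 14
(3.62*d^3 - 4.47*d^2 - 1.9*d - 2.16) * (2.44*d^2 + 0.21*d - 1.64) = 8.8328*d^5 - 10.1466*d^4 - 11.5115*d^3 + 1.6614*d^2 + 2.6624*d + 3.5424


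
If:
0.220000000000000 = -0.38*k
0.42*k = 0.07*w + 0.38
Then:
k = -0.58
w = -8.90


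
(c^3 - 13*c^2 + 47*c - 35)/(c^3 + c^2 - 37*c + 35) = (c - 7)/(c + 7)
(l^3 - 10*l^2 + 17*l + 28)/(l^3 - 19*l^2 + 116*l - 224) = (l + 1)/(l - 8)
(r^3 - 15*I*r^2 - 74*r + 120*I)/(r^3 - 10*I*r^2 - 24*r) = (r - 5*I)/r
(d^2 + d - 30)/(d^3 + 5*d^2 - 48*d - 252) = (d - 5)/(d^2 - d - 42)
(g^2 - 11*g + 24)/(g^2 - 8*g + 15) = (g - 8)/(g - 5)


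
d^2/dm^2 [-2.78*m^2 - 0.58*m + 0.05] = -5.56000000000000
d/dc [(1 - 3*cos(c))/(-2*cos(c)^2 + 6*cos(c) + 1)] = (6*cos(c)^2 - 4*cos(c) + 9)*sin(c)/(6*cos(c) - cos(2*c))^2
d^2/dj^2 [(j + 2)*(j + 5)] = 2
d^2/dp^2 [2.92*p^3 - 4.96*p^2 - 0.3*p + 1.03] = 17.52*p - 9.92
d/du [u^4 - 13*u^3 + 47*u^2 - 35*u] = 4*u^3 - 39*u^2 + 94*u - 35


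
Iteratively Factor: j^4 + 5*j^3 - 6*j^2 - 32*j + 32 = (j - 2)*(j^3 + 7*j^2 + 8*j - 16) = (j - 2)*(j - 1)*(j^2 + 8*j + 16) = (j - 2)*(j - 1)*(j + 4)*(j + 4)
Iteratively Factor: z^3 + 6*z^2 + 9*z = (z + 3)*(z^2 + 3*z) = z*(z + 3)*(z + 3)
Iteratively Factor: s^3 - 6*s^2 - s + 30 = (s - 3)*(s^2 - 3*s - 10) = (s - 5)*(s - 3)*(s + 2)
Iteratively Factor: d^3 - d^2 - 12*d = (d - 4)*(d^2 + 3*d) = d*(d - 4)*(d + 3)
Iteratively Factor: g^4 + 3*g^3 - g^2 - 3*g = (g + 1)*(g^3 + 2*g^2 - 3*g) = g*(g + 1)*(g^2 + 2*g - 3) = g*(g - 1)*(g + 1)*(g + 3)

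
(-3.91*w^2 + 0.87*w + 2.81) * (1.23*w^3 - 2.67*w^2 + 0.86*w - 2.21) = -4.8093*w^5 + 11.5098*w^4 - 2.2292*w^3 + 1.8866*w^2 + 0.4939*w - 6.2101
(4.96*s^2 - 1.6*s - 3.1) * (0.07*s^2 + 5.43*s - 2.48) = 0.3472*s^4 + 26.8208*s^3 - 21.2058*s^2 - 12.865*s + 7.688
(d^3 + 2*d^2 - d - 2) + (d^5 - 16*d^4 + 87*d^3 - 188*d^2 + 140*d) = d^5 - 16*d^4 + 88*d^3 - 186*d^2 + 139*d - 2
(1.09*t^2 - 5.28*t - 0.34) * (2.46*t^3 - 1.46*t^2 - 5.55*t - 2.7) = 2.6814*t^5 - 14.5802*t^4 + 0.8229*t^3 + 26.8574*t^2 + 16.143*t + 0.918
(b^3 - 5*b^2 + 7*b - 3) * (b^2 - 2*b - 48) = b^5 - 7*b^4 - 31*b^3 + 223*b^2 - 330*b + 144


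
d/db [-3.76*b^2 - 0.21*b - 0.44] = -7.52*b - 0.21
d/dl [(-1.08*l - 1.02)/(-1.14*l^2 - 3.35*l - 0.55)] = (1.2312*l^2 + 3.618*l - (1.08*l + 1.02)*(2.28*l + 3.35) + 0.594)/(1.14*l^2 + 3.35*l + 0.55)^2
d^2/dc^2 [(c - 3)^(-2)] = 6/(c - 3)^4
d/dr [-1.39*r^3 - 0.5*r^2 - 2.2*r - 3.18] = -4.17*r^2 - 1.0*r - 2.2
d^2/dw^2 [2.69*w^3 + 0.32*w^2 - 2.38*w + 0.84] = 16.14*w + 0.64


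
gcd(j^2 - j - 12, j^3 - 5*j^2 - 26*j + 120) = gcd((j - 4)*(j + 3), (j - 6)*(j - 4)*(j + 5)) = j - 4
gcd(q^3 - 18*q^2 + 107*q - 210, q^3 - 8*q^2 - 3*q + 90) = q^2 - 11*q + 30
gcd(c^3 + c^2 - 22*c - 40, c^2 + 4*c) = c + 4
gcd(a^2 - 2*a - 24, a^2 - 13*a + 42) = a - 6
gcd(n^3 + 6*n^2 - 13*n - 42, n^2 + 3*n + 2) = n + 2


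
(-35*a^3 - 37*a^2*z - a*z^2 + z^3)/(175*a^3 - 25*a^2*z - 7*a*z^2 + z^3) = (a + z)/(-5*a + z)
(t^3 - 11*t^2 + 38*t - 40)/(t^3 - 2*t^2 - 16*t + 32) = (t - 5)/(t + 4)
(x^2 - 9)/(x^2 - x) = (x^2 - 9)/(x*(x - 1))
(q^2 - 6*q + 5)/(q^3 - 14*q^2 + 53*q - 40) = 1/(q - 8)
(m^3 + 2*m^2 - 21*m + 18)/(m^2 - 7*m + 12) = (m^2 + 5*m - 6)/(m - 4)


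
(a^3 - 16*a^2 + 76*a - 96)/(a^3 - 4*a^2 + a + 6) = (a^2 - 14*a + 48)/(a^2 - 2*a - 3)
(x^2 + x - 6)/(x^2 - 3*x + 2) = (x + 3)/(x - 1)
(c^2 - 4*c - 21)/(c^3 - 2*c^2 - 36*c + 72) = (c^2 - 4*c - 21)/(c^3 - 2*c^2 - 36*c + 72)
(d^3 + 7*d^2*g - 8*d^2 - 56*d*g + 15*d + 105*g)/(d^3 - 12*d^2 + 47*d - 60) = (d + 7*g)/(d - 4)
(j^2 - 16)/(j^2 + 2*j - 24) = (j + 4)/(j + 6)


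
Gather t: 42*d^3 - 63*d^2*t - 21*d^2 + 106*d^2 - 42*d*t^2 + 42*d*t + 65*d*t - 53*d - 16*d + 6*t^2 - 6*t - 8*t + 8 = 42*d^3 + 85*d^2 - 69*d + t^2*(6 - 42*d) + t*(-63*d^2 + 107*d - 14) + 8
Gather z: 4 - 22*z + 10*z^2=10*z^2 - 22*z + 4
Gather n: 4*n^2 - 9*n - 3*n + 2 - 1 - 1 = 4*n^2 - 12*n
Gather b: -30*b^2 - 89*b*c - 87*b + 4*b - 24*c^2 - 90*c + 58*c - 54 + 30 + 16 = -30*b^2 + b*(-89*c - 83) - 24*c^2 - 32*c - 8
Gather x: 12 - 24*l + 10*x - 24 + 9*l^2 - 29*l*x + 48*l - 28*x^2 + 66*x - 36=9*l^2 + 24*l - 28*x^2 + x*(76 - 29*l) - 48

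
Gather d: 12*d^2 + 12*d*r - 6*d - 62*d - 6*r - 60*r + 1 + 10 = 12*d^2 + d*(12*r - 68) - 66*r + 11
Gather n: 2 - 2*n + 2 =4 - 2*n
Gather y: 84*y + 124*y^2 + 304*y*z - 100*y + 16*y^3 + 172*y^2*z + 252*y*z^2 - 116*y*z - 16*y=16*y^3 + y^2*(172*z + 124) + y*(252*z^2 + 188*z - 32)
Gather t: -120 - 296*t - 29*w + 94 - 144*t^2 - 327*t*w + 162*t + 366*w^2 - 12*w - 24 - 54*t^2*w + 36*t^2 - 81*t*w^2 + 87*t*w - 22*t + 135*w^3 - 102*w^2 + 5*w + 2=t^2*(-54*w - 108) + t*(-81*w^2 - 240*w - 156) + 135*w^3 + 264*w^2 - 36*w - 48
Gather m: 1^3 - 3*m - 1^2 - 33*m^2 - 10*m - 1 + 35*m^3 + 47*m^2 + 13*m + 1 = 35*m^3 + 14*m^2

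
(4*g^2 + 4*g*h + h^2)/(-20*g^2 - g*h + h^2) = (-4*g^2 - 4*g*h - h^2)/(20*g^2 + g*h - h^2)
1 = 1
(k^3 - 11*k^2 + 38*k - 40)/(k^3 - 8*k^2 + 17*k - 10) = (k - 4)/(k - 1)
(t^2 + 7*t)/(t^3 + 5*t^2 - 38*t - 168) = t/(t^2 - 2*t - 24)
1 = 1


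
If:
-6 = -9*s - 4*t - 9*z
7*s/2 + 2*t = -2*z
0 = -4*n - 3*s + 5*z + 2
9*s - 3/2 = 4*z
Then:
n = 533/424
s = 63/106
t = -849/424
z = 51/53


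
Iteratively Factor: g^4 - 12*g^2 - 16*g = (g + 2)*(g^3 - 2*g^2 - 8*g) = g*(g + 2)*(g^2 - 2*g - 8) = g*(g + 2)^2*(g - 4)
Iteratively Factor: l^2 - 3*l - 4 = (l + 1)*(l - 4)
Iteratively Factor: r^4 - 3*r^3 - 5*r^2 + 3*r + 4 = (r - 4)*(r^3 + r^2 - r - 1) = (r - 4)*(r - 1)*(r^2 + 2*r + 1) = (r - 4)*(r - 1)*(r + 1)*(r + 1)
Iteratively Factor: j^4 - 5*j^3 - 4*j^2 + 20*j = (j - 5)*(j^3 - 4*j) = (j - 5)*(j - 2)*(j^2 + 2*j) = (j - 5)*(j - 2)*(j + 2)*(j)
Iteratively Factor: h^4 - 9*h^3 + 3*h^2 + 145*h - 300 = (h - 3)*(h^3 - 6*h^2 - 15*h + 100) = (h - 5)*(h - 3)*(h^2 - h - 20) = (h - 5)^2*(h - 3)*(h + 4)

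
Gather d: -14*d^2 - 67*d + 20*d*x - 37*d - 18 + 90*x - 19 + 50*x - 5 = -14*d^2 + d*(20*x - 104) + 140*x - 42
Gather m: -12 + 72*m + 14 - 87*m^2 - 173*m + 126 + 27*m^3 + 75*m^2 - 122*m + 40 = 27*m^3 - 12*m^2 - 223*m + 168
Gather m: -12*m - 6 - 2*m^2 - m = -2*m^2 - 13*m - 6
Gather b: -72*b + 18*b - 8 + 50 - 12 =30 - 54*b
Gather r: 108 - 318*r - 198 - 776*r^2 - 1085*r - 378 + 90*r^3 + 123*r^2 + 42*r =90*r^3 - 653*r^2 - 1361*r - 468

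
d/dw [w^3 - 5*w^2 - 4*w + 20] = 3*w^2 - 10*w - 4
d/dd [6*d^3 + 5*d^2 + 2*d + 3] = 18*d^2 + 10*d + 2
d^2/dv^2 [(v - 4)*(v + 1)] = 2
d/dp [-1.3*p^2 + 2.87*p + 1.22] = 2.87 - 2.6*p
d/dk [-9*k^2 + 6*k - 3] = 6 - 18*k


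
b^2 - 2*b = b*(b - 2)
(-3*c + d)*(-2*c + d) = 6*c^2 - 5*c*d + d^2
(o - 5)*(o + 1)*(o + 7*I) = o^3 - 4*o^2 + 7*I*o^2 - 5*o - 28*I*o - 35*I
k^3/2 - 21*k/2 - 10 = (k/2 + 1/2)*(k - 5)*(k + 4)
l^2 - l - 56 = (l - 8)*(l + 7)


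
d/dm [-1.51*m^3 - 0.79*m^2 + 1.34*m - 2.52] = -4.53*m^2 - 1.58*m + 1.34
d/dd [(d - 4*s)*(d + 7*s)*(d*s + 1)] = 3*d^2*s + 6*d*s^2 + 2*d - 28*s^3 + 3*s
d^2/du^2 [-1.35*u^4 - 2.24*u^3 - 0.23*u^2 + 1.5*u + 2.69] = -16.2*u^2 - 13.44*u - 0.46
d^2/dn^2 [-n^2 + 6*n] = -2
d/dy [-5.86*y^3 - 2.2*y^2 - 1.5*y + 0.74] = -17.58*y^2 - 4.4*y - 1.5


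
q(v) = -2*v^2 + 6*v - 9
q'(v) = 6 - 4*v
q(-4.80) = -83.88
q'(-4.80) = 25.20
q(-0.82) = -15.26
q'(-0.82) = 9.28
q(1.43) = -4.51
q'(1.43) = 0.28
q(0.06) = -8.65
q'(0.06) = 5.76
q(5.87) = -42.69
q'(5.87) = -17.48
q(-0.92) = -16.21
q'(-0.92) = 9.68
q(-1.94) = -28.17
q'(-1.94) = 13.76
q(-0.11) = -9.68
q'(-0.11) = 6.44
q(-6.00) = -117.00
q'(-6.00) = 30.00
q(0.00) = -9.00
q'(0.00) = 6.00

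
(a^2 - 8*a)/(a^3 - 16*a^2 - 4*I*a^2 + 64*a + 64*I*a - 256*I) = a/(a^2 - 4*a*(2 + I) + 32*I)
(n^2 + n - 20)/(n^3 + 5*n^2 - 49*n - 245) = (n - 4)/(n^2 - 49)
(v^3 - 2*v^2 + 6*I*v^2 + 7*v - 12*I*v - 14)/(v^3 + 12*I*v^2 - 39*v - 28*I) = (v^2 - v*(2 + I) + 2*I)/(v^2 + 5*I*v - 4)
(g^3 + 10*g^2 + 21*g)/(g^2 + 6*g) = (g^2 + 10*g + 21)/(g + 6)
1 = 1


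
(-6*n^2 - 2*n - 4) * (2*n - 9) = -12*n^3 + 50*n^2 + 10*n + 36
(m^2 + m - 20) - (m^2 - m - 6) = 2*m - 14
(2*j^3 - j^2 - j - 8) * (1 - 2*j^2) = -4*j^5 + 2*j^4 + 4*j^3 + 15*j^2 - j - 8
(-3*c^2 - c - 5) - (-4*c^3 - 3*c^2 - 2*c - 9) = 4*c^3 + c + 4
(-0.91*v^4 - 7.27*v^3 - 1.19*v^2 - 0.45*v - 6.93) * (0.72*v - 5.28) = -0.6552*v^5 - 0.4296*v^4 + 37.5288*v^3 + 5.9592*v^2 - 2.6136*v + 36.5904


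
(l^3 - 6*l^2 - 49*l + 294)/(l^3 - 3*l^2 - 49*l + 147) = (l - 6)/(l - 3)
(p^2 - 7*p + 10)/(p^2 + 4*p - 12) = (p - 5)/(p + 6)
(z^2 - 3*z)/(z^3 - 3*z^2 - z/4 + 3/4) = 4*z/(4*z^2 - 1)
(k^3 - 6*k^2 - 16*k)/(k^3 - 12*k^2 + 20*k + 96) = k/(k - 6)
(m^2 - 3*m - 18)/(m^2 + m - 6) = (m - 6)/(m - 2)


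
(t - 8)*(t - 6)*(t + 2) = t^3 - 12*t^2 + 20*t + 96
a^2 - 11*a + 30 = (a - 6)*(a - 5)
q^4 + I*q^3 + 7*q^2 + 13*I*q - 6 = (q - 3*I)*(q + I)^2*(q + 2*I)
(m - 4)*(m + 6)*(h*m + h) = h*m^3 + 3*h*m^2 - 22*h*m - 24*h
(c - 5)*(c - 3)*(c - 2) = c^3 - 10*c^2 + 31*c - 30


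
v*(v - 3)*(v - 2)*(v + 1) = v^4 - 4*v^3 + v^2 + 6*v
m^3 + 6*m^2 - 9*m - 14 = (m - 2)*(m + 1)*(m + 7)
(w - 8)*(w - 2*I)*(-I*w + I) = -I*w^3 - 2*w^2 + 9*I*w^2 + 18*w - 8*I*w - 16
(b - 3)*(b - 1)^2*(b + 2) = b^4 - 3*b^3 - 3*b^2 + 11*b - 6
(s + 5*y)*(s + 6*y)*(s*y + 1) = s^3*y + 11*s^2*y^2 + s^2 + 30*s*y^3 + 11*s*y + 30*y^2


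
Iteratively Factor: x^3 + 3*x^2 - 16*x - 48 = (x + 4)*(x^2 - x - 12) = (x - 4)*(x + 4)*(x + 3)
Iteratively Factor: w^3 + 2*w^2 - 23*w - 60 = (w + 3)*(w^2 - w - 20) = (w + 3)*(w + 4)*(w - 5)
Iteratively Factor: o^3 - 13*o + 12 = (o - 1)*(o^2 + o - 12) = (o - 1)*(o + 4)*(o - 3)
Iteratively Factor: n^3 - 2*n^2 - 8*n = (n - 4)*(n^2 + 2*n) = n*(n - 4)*(n + 2)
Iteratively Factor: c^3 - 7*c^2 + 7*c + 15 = (c + 1)*(c^2 - 8*c + 15) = (c - 5)*(c + 1)*(c - 3)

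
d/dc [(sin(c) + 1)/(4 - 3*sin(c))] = 7*cos(c)/(3*sin(c) - 4)^2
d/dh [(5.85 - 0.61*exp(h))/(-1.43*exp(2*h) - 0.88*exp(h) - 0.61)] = (-0.8723*exp(2*h) + 16.731*exp(h) + 5.5201)*exp(h)/(2.0449*exp(4*h) + 2.5168*exp(3*h) + 2.519*exp(2*h) + 1.0736*exp(h) + 0.3721)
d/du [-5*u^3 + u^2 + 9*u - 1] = -15*u^2 + 2*u + 9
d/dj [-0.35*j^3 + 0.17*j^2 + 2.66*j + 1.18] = -1.05*j^2 + 0.34*j + 2.66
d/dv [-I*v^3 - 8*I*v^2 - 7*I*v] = I*(-3*v^2 - 16*v - 7)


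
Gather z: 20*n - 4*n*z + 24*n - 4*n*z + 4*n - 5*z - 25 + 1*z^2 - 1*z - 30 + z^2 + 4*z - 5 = 48*n + 2*z^2 + z*(-8*n - 2) - 60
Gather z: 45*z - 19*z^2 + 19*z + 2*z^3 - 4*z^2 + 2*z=2*z^3 - 23*z^2 + 66*z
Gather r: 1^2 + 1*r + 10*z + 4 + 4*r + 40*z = 5*r + 50*z + 5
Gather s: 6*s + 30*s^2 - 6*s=30*s^2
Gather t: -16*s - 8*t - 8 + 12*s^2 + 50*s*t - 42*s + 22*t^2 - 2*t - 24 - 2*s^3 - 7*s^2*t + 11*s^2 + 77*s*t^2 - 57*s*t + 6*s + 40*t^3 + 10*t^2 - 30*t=-2*s^3 + 23*s^2 - 52*s + 40*t^3 + t^2*(77*s + 32) + t*(-7*s^2 - 7*s - 40) - 32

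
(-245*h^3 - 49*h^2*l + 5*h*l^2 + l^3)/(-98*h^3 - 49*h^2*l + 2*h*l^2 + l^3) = (5*h + l)/(2*h + l)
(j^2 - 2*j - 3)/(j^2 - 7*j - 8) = (j - 3)/(j - 8)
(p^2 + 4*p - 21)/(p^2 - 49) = (p - 3)/(p - 7)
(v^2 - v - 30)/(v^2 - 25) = (v - 6)/(v - 5)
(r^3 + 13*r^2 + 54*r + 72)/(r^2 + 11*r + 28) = (r^2 + 9*r + 18)/(r + 7)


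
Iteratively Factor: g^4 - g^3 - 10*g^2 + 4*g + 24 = (g + 2)*(g^3 - 3*g^2 - 4*g + 12) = (g - 3)*(g + 2)*(g^2 - 4) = (g - 3)*(g + 2)^2*(g - 2)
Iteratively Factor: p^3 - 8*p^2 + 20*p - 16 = (p - 2)*(p^2 - 6*p + 8) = (p - 4)*(p - 2)*(p - 2)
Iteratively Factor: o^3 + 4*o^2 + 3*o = (o + 3)*(o^2 + o) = o*(o + 3)*(o + 1)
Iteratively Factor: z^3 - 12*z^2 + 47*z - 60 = (z - 5)*(z^2 - 7*z + 12) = (z - 5)*(z - 3)*(z - 4)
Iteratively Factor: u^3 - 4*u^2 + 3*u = (u - 3)*(u^2 - u) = (u - 3)*(u - 1)*(u)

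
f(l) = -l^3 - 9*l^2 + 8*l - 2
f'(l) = -3*l^2 - 18*l + 8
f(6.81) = -680.73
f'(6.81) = -253.71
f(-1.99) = -45.68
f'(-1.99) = 31.94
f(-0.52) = -8.45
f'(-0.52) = 16.55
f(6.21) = -538.88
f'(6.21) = -219.47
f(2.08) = -33.30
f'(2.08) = -42.42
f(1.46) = -12.62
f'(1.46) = -24.67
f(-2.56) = -64.69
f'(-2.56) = 34.42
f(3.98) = -175.77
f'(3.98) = -111.16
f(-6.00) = -158.00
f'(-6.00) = 8.00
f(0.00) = -2.00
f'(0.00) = 8.00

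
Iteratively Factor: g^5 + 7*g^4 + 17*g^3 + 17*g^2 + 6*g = (g + 2)*(g^4 + 5*g^3 + 7*g^2 + 3*g) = (g + 1)*(g + 2)*(g^3 + 4*g^2 + 3*g) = g*(g + 1)*(g + 2)*(g^2 + 4*g + 3) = g*(g + 1)*(g + 2)*(g + 3)*(g + 1)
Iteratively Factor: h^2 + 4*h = (h + 4)*(h)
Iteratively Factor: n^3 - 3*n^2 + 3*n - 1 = (n - 1)*(n^2 - 2*n + 1) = (n - 1)^2*(n - 1)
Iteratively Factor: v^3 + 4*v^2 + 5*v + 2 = (v + 1)*(v^2 + 3*v + 2) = (v + 1)^2*(v + 2)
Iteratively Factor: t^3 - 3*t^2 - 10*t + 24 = (t - 2)*(t^2 - t - 12) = (t - 4)*(t - 2)*(t + 3)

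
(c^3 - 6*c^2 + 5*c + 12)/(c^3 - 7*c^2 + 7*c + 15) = (c - 4)/(c - 5)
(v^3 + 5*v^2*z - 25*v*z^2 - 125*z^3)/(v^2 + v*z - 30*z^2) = (v^2 + 10*v*z + 25*z^2)/(v + 6*z)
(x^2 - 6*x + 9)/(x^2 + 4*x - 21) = (x - 3)/(x + 7)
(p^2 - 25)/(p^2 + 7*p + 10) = (p - 5)/(p + 2)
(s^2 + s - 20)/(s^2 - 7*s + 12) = (s + 5)/(s - 3)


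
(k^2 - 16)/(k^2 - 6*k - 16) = (16 - k^2)/(-k^2 + 6*k + 16)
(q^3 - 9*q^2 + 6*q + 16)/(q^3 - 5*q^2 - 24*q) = (q^2 - q - 2)/(q*(q + 3))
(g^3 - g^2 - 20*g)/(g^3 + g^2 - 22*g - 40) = g/(g + 2)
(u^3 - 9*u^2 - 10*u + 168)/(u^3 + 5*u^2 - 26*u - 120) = (u^2 - 13*u + 42)/(u^2 + u - 30)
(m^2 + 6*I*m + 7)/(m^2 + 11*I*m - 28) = (m - I)/(m + 4*I)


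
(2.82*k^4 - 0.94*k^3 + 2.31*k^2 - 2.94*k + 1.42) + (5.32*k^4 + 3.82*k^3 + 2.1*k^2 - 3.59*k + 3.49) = 8.14*k^4 + 2.88*k^3 + 4.41*k^2 - 6.53*k + 4.91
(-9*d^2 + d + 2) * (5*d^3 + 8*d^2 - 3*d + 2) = -45*d^5 - 67*d^4 + 45*d^3 - 5*d^2 - 4*d + 4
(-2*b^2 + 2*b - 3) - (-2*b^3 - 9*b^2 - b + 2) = 2*b^3 + 7*b^2 + 3*b - 5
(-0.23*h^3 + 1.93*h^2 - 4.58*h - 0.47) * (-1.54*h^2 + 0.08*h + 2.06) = 0.3542*h^5 - 2.9906*h^4 + 6.7338*h^3 + 4.3332*h^2 - 9.4724*h - 0.9682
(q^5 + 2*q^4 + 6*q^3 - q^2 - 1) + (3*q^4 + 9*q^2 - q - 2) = q^5 + 5*q^4 + 6*q^3 + 8*q^2 - q - 3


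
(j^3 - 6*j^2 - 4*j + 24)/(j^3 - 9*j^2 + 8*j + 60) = (j - 2)/(j - 5)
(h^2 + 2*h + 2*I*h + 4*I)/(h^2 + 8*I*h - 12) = (h + 2)/(h + 6*I)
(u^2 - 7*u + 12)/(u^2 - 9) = (u - 4)/(u + 3)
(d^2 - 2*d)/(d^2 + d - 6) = d/(d + 3)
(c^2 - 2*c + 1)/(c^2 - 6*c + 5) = (c - 1)/(c - 5)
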